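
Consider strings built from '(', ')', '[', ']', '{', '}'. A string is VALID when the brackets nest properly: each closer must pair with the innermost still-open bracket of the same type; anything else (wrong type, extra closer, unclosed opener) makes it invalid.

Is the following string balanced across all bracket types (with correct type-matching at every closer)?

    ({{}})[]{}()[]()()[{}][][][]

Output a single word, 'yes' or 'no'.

pos 0: push '('; stack = (
pos 1: push '{'; stack = ({
pos 2: push '{'; stack = ({{
pos 3: '}' matches '{'; pop; stack = ({
pos 4: '}' matches '{'; pop; stack = (
pos 5: ')' matches '('; pop; stack = (empty)
pos 6: push '['; stack = [
pos 7: ']' matches '['; pop; stack = (empty)
pos 8: push '{'; stack = {
pos 9: '}' matches '{'; pop; stack = (empty)
pos 10: push '('; stack = (
pos 11: ')' matches '('; pop; stack = (empty)
pos 12: push '['; stack = [
pos 13: ']' matches '['; pop; stack = (empty)
pos 14: push '('; stack = (
pos 15: ')' matches '('; pop; stack = (empty)
pos 16: push '('; stack = (
pos 17: ')' matches '('; pop; stack = (empty)
pos 18: push '['; stack = [
pos 19: push '{'; stack = [{
pos 20: '}' matches '{'; pop; stack = [
pos 21: ']' matches '['; pop; stack = (empty)
pos 22: push '['; stack = [
pos 23: ']' matches '['; pop; stack = (empty)
pos 24: push '['; stack = [
pos 25: ']' matches '['; pop; stack = (empty)
pos 26: push '['; stack = [
pos 27: ']' matches '['; pop; stack = (empty)
end: stack empty → VALID
Verdict: properly nested → yes

Answer: yes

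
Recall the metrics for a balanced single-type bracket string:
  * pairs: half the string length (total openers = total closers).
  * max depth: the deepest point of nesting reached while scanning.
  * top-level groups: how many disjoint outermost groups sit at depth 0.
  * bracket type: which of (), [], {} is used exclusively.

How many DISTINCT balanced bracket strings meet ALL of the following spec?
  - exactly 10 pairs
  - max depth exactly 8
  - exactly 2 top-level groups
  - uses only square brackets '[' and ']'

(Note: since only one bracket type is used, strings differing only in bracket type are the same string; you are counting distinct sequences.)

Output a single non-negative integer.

Spec: pairs=10 depth=8 groups=2
Count(depth <= 8) = 4860
Count(depth <= 7) = 4832
Count(depth == 8) = 4860 - 4832 = 28

Answer: 28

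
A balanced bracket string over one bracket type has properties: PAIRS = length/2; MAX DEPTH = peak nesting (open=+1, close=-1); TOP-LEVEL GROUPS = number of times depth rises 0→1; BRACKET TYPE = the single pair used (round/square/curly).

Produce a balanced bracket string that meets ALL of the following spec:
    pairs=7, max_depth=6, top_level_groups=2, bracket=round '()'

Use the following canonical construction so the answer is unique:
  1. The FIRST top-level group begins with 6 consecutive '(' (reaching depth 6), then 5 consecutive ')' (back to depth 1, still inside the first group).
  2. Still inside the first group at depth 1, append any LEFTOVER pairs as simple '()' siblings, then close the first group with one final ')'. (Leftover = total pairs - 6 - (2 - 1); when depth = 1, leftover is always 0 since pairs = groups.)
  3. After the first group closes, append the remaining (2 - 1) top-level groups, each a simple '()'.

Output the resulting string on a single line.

Spec: pairs=7 depth=6 groups=2
Leftover pairs = 7 - 6 - (2-1) = 0
First group: deep chain of depth 6 + 0 sibling pairs
Remaining 1 groups: simple '()' each

Answer: (((((())))))()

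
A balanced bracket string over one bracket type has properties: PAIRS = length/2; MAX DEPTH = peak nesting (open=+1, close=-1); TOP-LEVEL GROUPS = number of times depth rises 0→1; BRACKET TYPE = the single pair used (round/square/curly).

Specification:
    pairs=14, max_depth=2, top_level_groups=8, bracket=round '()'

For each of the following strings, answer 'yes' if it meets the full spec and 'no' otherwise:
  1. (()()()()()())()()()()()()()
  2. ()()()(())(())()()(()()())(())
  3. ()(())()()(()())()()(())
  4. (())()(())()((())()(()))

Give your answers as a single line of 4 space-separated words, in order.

Answer: yes no no no

Derivation:
String 1 '(()()()()()())()()()()()()()': depth seq [1 2 1 2 1 2 1 2 1 2 1 2 1 0 1 0 1 0 1 0 1 0 1 0 1 0 1 0]
  -> pairs=14 depth=2 groups=8 -> yes
String 2 '()()()(())(())()()(()()())(())': depth seq [1 0 1 0 1 0 1 2 1 0 1 2 1 0 1 0 1 0 1 2 1 2 1 2 1 0 1 2 1 0]
  -> pairs=15 depth=2 groups=9 -> no
String 3 '()(())()()(()())()()(())': depth seq [1 0 1 2 1 0 1 0 1 0 1 2 1 2 1 0 1 0 1 0 1 2 1 0]
  -> pairs=12 depth=2 groups=8 -> no
String 4 '(())()(())()((())()(()))': depth seq [1 2 1 0 1 0 1 2 1 0 1 0 1 2 3 2 1 2 1 2 3 2 1 0]
  -> pairs=12 depth=3 groups=5 -> no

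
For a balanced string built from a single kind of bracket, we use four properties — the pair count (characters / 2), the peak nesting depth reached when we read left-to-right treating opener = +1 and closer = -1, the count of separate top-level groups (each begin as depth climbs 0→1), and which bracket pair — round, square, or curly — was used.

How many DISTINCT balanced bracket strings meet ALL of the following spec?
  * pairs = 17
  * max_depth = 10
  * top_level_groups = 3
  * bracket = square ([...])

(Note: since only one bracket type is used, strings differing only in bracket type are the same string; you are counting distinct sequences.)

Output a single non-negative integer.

Spec: pairs=17 depth=10 groups=3
Count(depth <= 10) = 25603665
Count(depth <= 9) = 25387557
Count(depth == 10) = 25603665 - 25387557 = 216108

Answer: 216108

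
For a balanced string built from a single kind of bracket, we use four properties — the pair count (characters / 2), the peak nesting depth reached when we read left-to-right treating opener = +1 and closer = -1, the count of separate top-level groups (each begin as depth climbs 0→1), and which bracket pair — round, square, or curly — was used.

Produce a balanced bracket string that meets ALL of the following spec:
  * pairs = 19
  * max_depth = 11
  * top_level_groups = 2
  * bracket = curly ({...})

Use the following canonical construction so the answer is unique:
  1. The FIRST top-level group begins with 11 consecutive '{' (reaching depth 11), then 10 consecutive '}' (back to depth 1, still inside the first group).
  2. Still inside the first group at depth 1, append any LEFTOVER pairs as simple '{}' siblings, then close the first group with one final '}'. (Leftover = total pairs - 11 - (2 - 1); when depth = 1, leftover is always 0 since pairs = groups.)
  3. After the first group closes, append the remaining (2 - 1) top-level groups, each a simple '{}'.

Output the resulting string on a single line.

Spec: pairs=19 depth=11 groups=2
Leftover pairs = 19 - 11 - (2-1) = 7
First group: deep chain of depth 11 + 7 sibling pairs
Remaining 1 groups: simple '{}' each

Answer: {{{{{{{{{{{}}}}}}}}}}{}{}{}{}{}{}{}}{}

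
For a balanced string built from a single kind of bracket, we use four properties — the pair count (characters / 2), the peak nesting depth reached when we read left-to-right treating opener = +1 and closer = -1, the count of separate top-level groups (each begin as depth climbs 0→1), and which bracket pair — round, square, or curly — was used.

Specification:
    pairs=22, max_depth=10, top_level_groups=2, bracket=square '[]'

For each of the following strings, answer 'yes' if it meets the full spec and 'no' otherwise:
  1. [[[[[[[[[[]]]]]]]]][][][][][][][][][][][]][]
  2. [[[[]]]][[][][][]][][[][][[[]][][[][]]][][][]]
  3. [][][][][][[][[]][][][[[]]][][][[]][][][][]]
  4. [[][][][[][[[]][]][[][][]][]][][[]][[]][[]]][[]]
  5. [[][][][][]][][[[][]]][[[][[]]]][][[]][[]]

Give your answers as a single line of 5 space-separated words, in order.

Answer: yes no no no no

Derivation:
String 1 '[[[[[[[[[[]]]]]]]]][][][][][][][][][][][]][]': depth seq [1 2 3 4 5 6 7 8 9 10 9 8 7 6 5 4 3 2 1 2 1 2 1 2 1 2 1 2 1 2 1 2 1 2 1 2 1 2 1 2 1 0 1 0]
  -> pairs=22 depth=10 groups=2 -> yes
String 2 '[[[[]]]][[][][][]][][[][][[[]][][[][]]][][][]]': depth seq [1 2 3 4 3 2 1 0 1 2 1 2 1 2 1 2 1 0 1 0 1 2 1 2 1 2 3 4 3 2 3 2 3 4 3 4 3 2 1 2 1 2 1 2 1 0]
  -> pairs=23 depth=4 groups=4 -> no
String 3 '[][][][][][[][[]][][][[[]]][][][[]][][][][]]': depth seq [1 0 1 0 1 0 1 0 1 0 1 2 1 2 3 2 1 2 1 2 1 2 3 4 3 2 1 2 1 2 1 2 3 2 1 2 1 2 1 2 1 2 1 0]
  -> pairs=22 depth=4 groups=6 -> no
String 4 '[[][][][[][[[]][]][[][][]][]][][[]][[]][[]]][[]]': depth seq [1 2 1 2 1 2 1 2 3 2 3 4 5 4 3 4 3 2 3 4 3 4 3 4 3 2 3 2 1 2 1 2 3 2 1 2 3 2 1 2 3 2 1 0 1 2 1 0]
  -> pairs=24 depth=5 groups=2 -> no
String 5 '[[][][][][]][][[[][]]][[[][[]]]][][[]][[]]': depth seq [1 2 1 2 1 2 1 2 1 2 1 0 1 0 1 2 3 2 3 2 1 0 1 2 3 2 3 4 3 2 1 0 1 0 1 2 1 0 1 2 1 0]
  -> pairs=21 depth=4 groups=7 -> no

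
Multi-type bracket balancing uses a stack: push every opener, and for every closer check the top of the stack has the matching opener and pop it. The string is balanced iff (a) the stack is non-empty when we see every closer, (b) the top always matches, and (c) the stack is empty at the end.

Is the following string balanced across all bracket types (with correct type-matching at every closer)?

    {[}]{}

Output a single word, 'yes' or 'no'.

pos 0: push '{'; stack = {
pos 1: push '['; stack = {[
pos 2: saw closer '}' but top of stack is '[' (expected ']') → INVALID
Verdict: type mismatch at position 2: '}' closes '[' → no

Answer: no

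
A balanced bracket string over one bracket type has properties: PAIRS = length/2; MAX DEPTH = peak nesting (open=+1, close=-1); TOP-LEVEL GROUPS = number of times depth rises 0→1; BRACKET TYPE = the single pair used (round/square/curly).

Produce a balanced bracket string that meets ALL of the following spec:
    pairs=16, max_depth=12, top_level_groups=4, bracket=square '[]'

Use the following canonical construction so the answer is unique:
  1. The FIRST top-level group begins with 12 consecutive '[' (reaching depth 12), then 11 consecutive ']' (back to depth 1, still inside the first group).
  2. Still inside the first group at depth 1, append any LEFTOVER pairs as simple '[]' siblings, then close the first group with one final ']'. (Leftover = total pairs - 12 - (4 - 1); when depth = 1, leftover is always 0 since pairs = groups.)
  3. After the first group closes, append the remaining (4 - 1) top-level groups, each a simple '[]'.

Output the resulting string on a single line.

Answer: [[[[[[[[[[[[]]]]]]]]]]][]][][][]

Derivation:
Spec: pairs=16 depth=12 groups=4
Leftover pairs = 16 - 12 - (4-1) = 1
First group: deep chain of depth 12 + 1 sibling pairs
Remaining 3 groups: simple '[]' each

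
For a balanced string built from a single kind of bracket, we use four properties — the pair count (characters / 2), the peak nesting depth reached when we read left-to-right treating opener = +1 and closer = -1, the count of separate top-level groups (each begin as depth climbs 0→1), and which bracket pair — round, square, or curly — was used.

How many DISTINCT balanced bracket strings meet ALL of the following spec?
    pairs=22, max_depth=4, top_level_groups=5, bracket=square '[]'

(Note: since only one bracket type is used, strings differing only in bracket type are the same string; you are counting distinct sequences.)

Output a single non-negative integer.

Spec: pairs=22 depth=4 groups=5
Count(depth <= 4) = 904882830
Count(depth <= 3) = 55623680
Count(depth == 4) = 904882830 - 55623680 = 849259150

Answer: 849259150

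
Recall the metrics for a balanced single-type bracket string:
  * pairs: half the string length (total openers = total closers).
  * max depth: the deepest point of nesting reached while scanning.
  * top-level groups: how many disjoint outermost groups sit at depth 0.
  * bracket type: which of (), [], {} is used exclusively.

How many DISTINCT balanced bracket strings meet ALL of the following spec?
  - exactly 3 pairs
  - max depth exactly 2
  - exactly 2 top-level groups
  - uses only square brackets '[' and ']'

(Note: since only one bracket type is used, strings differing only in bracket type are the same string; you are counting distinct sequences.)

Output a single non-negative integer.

Spec: pairs=3 depth=2 groups=2
Count(depth <= 2) = 2
Count(depth <= 1) = 0
Count(depth == 2) = 2 - 0 = 2

Answer: 2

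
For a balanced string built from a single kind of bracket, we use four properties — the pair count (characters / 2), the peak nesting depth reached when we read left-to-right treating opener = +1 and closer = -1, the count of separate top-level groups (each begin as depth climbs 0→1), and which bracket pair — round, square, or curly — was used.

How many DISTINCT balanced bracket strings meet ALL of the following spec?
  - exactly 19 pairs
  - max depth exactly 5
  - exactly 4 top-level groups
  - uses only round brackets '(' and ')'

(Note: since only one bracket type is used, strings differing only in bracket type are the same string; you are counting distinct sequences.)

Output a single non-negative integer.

Spec: pairs=19 depth=5 groups=4
Count(depth <= 5) = 101765484
Count(depth <= 4) = 37440396
Count(depth == 5) = 101765484 - 37440396 = 64325088

Answer: 64325088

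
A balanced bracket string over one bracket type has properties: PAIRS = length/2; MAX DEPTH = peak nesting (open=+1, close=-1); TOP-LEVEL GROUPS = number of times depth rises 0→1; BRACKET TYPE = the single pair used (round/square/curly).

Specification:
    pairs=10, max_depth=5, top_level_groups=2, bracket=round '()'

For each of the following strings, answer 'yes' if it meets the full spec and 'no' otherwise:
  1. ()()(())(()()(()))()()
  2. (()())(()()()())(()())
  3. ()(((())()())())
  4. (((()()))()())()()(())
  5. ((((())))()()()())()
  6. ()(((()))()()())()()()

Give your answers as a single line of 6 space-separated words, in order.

Answer: no no no no yes no

Derivation:
String 1 '()()(())(()()(()))()()': depth seq [1 0 1 0 1 2 1 0 1 2 1 2 1 2 3 2 1 0 1 0 1 0]
  -> pairs=11 depth=3 groups=6 -> no
String 2 '(()())(()()()())(()())': depth seq [1 2 1 2 1 0 1 2 1 2 1 2 1 2 1 0 1 2 1 2 1 0]
  -> pairs=11 depth=2 groups=3 -> no
String 3 '()(((())()())())': depth seq [1 0 1 2 3 4 3 2 3 2 3 2 1 2 1 0]
  -> pairs=8 depth=4 groups=2 -> no
String 4 '(((()()))()())()()(())': depth seq [1 2 3 4 3 4 3 2 1 2 1 2 1 0 1 0 1 0 1 2 1 0]
  -> pairs=11 depth=4 groups=4 -> no
String 5 '((((())))()()()())()': depth seq [1 2 3 4 5 4 3 2 1 2 1 2 1 2 1 2 1 0 1 0]
  -> pairs=10 depth=5 groups=2 -> yes
String 6 '()(((()))()()())()()()': depth seq [1 0 1 2 3 4 3 2 1 2 1 2 1 2 1 0 1 0 1 0 1 0]
  -> pairs=11 depth=4 groups=5 -> no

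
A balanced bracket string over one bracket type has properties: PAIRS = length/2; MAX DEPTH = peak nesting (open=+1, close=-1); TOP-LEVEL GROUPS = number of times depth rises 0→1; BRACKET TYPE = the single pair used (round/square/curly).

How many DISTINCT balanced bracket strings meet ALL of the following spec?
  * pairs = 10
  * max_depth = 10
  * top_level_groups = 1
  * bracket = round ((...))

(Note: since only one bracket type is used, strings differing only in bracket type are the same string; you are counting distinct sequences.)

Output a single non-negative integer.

Spec: pairs=10 depth=10 groups=1
Count(depth <= 10) = 4862
Count(depth <= 9) = 4861
Count(depth == 10) = 4862 - 4861 = 1

Answer: 1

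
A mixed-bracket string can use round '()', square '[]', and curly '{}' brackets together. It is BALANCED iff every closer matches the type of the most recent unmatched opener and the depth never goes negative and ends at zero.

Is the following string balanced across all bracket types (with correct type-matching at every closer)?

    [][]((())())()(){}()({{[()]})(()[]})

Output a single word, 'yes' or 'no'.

Answer: no

Derivation:
pos 0: push '['; stack = [
pos 1: ']' matches '['; pop; stack = (empty)
pos 2: push '['; stack = [
pos 3: ']' matches '['; pop; stack = (empty)
pos 4: push '('; stack = (
pos 5: push '('; stack = ((
pos 6: push '('; stack = (((
pos 7: ')' matches '('; pop; stack = ((
pos 8: ')' matches '('; pop; stack = (
pos 9: push '('; stack = ((
pos 10: ')' matches '('; pop; stack = (
pos 11: ')' matches '('; pop; stack = (empty)
pos 12: push '('; stack = (
pos 13: ')' matches '('; pop; stack = (empty)
pos 14: push '('; stack = (
pos 15: ')' matches '('; pop; stack = (empty)
pos 16: push '{'; stack = {
pos 17: '}' matches '{'; pop; stack = (empty)
pos 18: push '('; stack = (
pos 19: ')' matches '('; pop; stack = (empty)
pos 20: push '('; stack = (
pos 21: push '{'; stack = ({
pos 22: push '{'; stack = ({{
pos 23: push '['; stack = ({{[
pos 24: push '('; stack = ({{[(
pos 25: ')' matches '('; pop; stack = ({{[
pos 26: ']' matches '['; pop; stack = ({{
pos 27: '}' matches '{'; pop; stack = ({
pos 28: saw closer ')' but top of stack is '{' (expected '}') → INVALID
Verdict: type mismatch at position 28: ')' closes '{' → no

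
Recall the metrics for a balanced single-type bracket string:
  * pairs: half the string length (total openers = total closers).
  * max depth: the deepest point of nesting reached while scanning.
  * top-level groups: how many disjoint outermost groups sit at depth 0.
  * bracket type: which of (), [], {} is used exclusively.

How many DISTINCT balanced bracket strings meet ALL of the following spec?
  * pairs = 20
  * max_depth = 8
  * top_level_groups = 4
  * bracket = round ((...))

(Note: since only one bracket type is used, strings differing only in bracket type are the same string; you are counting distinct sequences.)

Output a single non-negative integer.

Answer: 74198780

Derivation:
Spec: pairs=20 depth=8 groups=4
Count(depth <= 8) = 765146036
Count(depth <= 7) = 690947256
Count(depth == 8) = 765146036 - 690947256 = 74198780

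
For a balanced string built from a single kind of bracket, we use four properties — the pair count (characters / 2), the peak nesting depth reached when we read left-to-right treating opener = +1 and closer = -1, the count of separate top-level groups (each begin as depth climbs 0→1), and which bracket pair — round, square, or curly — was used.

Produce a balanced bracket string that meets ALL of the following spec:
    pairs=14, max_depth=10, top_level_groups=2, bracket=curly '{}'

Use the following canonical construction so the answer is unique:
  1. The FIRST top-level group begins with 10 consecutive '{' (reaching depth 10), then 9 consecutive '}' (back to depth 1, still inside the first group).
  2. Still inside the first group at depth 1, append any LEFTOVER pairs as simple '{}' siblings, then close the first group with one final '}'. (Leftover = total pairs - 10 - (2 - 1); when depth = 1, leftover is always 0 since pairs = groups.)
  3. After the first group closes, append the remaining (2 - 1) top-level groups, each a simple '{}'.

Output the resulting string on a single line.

Spec: pairs=14 depth=10 groups=2
Leftover pairs = 14 - 10 - (2-1) = 3
First group: deep chain of depth 10 + 3 sibling pairs
Remaining 1 groups: simple '{}' each

Answer: {{{{{{{{{{}}}}}}}}}{}{}{}}{}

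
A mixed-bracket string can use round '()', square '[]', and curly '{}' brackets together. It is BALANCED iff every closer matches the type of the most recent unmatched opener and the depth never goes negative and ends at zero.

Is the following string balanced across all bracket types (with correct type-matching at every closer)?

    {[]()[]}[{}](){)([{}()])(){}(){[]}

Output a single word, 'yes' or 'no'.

pos 0: push '{'; stack = {
pos 1: push '['; stack = {[
pos 2: ']' matches '['; pop; stack = {
pos 3: push '('; stack = {(
pos 4: ')' matches '('; pop; stack = {
pos 5: push '['; stack = {[
pos 6: ']' matches '['; pop; stack = {
pos 7: '}' matches '{'; pop; stack = (empty)
pos 8: push '['; stack = [
pos 9: push '{'; stack = [{
pos 10: '}' matches '{'; pop; stack = [
pos 11: ']' matches '['; pop; stack = (empty)
pos 12: push '('; stack = (
pos 13: ')' matches '('; pop; stack = (empty)
pos 14: push '{'; stack = {
pos 15: saw closer ')' but top of stack is '{' (expected '}') → INVALID
Verdict: type mismatch at position 15: ')' closes '{' → no

Answer: no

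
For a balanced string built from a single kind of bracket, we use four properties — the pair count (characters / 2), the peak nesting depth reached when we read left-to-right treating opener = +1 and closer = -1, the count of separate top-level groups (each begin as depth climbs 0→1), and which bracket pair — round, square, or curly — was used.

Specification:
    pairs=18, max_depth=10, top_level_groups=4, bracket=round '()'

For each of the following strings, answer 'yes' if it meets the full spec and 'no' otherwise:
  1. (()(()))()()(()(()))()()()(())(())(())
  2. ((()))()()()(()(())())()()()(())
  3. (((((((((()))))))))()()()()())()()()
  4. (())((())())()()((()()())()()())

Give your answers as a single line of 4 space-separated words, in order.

String 1 '(()(()))()()(()(()))()()()(())(())(())': depth seq [1 2 1 2 3 2 1 0 1 0 1 0 1 2 1 2 3 2 1 0 1 0 1 0 1 0 1 2 1 0 1 2 1 0 1 2 1 0]
  -> pairs=19 depth=3 groups=10 -> no
String 2 '((()))()()()(()(())())()()()(())': depth seq [1 2 3 2 1 0 1 0 1 0 1 0 1 2 1 2 3 2 1 2 1 0 1 0 1 0 1 0 1 2 1 0]
  -> pairs=16 depth=3 groups=9 -> no
String 3 '(((((((((()))))))))()()()()())()()()': depth seq [1 2 3 4 5 6 7 8 9 10 9 8 7 6 5 4 3 2 1 2 1 2 1 2 1 2 1 2 1 0 1 0 1 0 1 0]
  -> pairs=18 depth=10 groups=4 -> yes
String 4 '(())((())())()()((()()())()()())': depth seq [1 2 1 0 1 2 3 2 1 2 1 0 1 0 1 0 1 2 3 2 3 2 3 2 1 2 1 2 1 2 1 0]
  -> pairs=16 depth=3 groups=5 -> no

Answer: no no yes no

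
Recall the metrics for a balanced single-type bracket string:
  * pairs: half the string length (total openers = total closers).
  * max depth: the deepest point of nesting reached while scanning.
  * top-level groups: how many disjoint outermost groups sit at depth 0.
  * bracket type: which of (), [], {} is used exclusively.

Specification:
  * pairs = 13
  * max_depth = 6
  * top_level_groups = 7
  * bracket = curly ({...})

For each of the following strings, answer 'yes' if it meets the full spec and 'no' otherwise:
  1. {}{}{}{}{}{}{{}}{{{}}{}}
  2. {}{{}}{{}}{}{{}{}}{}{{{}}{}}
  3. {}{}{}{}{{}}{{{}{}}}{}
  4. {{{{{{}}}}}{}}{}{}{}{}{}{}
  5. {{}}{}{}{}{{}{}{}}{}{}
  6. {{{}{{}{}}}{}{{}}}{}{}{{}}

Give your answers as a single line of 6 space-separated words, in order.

String 1 '{}{}{}{}{}{}{{}}{{{}}{}}': depth seq [1 0 1 0 1 0 1 0 1 0 1 0 1 2 1 0 1 2 3 2 1 2 1 0]
  -> pairs=12 depth=3 groups=8 -> no
String 2 '{}{{}}{{}}{}{{}{}}{}{{{}}{}}': depth seq [1 0 1 2 1 0 1 2 1 0 1 0 1 2 1 2 1 0 1 0 1 2 3 2 1 2 1 0]
  -> pairs=14 depth=3 groups=7 -> no
String 3 '{}{}{}{}{{}}{{{}{}}}{}': depth seq [1 0 1 0 1 0 1 0 1 2 1 0 1 2 3 2 3 2 1 0 1 0]
  -> pairs=11 depth=3 groups=7 -> no
String 4 '{{{{{{}}}}}{}}{}{}{}{}{}{}': depth seq [1 2 3 4 5 6 5 4 3 2 1 2 1 0 1 0 1 0 1 0 1 0 1 0 1 0]
  -> pairs=13 depth=6 groups=7 -> yes
String 5 '{{}}{}{}{}{{}{}{}}{}{}': depth seq [1 2 1 0 1 0 1 0 1 0 1 2 1 2 1 2 1 0 1 0 1 0]
  -> pairs=11 depth=2 groups=7 -> no
String 6 '{{{}{{}{}}}{}{{}}}{}{}{{}}': depth seq [1 2 3 2 3 4 3 4 3 2 1 2 1 2 3 2 1 0 1 0 1 0 1 2 1 0]
  -> pairs=13 depth=4 groups=4 -> no

Answer: no no no yes no no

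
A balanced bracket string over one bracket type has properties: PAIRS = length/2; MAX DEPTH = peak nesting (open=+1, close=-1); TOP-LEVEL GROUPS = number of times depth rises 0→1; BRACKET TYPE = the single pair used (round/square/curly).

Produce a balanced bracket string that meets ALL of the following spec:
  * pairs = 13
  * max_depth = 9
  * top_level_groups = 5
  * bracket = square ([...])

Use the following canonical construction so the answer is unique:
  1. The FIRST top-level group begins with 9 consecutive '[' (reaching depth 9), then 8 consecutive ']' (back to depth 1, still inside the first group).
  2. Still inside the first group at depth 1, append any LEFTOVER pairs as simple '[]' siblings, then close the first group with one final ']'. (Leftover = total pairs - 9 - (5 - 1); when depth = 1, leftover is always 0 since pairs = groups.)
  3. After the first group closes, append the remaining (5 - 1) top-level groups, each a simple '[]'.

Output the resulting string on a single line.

Spec: pairs=13 depth=9 groups=5
Leftover pairs = 13 - 9 - (5-1) = 0
First group: deep chain of depth 9 + 0 sibling pairs
Remaining 4 groups: simple '[]' each

Answer: [[[[[[[[[]]]]]]]]][][][][]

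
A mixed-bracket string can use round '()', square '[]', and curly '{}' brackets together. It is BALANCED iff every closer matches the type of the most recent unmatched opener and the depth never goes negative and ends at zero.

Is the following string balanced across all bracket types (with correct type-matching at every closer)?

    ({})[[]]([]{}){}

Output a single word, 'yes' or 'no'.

Answer: yes

Derivation:
pos 0: push '('; stack = (
pos 1: push '{'; stack = ({
pos 2: '}' matches '{'; pop; stack = (
pos 3: ')' matches '('; pop; stack = (empty)
pos 4: push '['; stack = [
pos 5: push '['; stack = [[
pos 6: ']' matches '['; pop; stack = [
pos 7: ']' matches '['; pop; stack = (empty)
pos 8: push '('; stack = (
pos 9: push '['; stack = ([
pos 10: ']' matches '['; pop; stack = (
pos 11: push '{'; stack = ({
pos 12: '}' matches '{'; pop; stack = (
pos 13: ')' matches '('; pop; stack = (empty)
pos 14: push '{'; stack = {
pos 15: '}' matches '{'; pop; stack = (empty)
end: stack empty → VALID
Verdict: properly nested → yes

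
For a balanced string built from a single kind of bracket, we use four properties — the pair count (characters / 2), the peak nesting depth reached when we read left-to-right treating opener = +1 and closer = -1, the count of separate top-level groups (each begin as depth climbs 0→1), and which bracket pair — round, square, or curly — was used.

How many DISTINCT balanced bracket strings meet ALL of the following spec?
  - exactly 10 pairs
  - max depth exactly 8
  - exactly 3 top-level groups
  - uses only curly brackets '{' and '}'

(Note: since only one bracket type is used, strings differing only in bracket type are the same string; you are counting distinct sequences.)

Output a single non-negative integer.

Answer: 3

Derivation:
Spec: pairs=10 depth=8 groups=3
Count(depth <= 8) = 3432
Count(depth <= 7) = 3429
Count(depth == 8) = 3432 - 3429 = 3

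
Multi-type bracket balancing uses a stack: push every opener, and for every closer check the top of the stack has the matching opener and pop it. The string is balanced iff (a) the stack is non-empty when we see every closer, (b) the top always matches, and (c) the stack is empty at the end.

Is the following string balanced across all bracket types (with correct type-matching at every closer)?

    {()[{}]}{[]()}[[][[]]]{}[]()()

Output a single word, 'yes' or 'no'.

pos 0: push '{'; stack = {
pos 1: push '('; stack = {(
pos 2: ')' matches '('; pop; stack = {
pos 3: push '['; stack = {[
pos 4: push '{'; stack = {[{
pos 5: '}' matches '{'; pop; stack = {[
pos 6: ']' matches '['; pop; stack = {
pos 7: '}' matches '{'; pop; stack = (empty)
pos 8: push '{'; stack = {
pos 9: push '['; stack = {[
pos 10: ']' matches '['; pop; stack = {
pos 11: push '('; stack = {(
pos 12: ')' matches '('; pop; stack = {
pos 13: '}' matches '{'; pop; stack = (empty)
pos 14: push '['; stack = [
pos 15: push '['; stack = [[
pos 16: ']' matches '['; pop; stack = [
pos 17: push '['; stack = [[
pos 18: push '['; stack = [[[
pos 19: ']' matches '['; pop; stack = [[
pos 20: ']' matches '['; pop; stack = [
pos 21: ']' matches '['; pop; stack = (empty)
pos 22: push '{'; stack = {
pos 23: '}' matches '{'; pop; stack = (empty)
pos 24: push '['; stack = [
pos 25: ']' matches '['; pop; stack = (empty)
pos 26: push '('; stack = (
pos 27: ')' matches '('; pop; stack = (empty)
pos 28: push '('; stack = (
pos 29: ')' matches '('; pop; stack = (empty)
end: stack empty → VALID
Verdict: properly nested → yes

Answer: yes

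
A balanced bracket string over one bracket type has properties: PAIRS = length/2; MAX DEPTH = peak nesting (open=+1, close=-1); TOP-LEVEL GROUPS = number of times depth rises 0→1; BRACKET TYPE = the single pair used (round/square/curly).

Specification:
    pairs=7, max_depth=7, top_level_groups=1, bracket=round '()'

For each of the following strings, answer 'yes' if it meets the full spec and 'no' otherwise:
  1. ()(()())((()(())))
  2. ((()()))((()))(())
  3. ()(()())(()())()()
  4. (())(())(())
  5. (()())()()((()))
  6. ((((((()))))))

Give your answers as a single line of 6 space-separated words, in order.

String 1 '()(()())((()(())))': depth seq [1 0 1 2 1 2 1 0 1 2 3 2 3 4 3 2 1 0]
  -> pairs=9 depth=4 groups=3 -> no
String 2 '((()()))((()))(())': depth seq [1 2 3 2 3 2 1 0 1 2 3 2 1 0 1 2 1 0]
  -> pairs=9 depth=3 groups=3 -> no
String 3 '()(()())(()())()()': depth seq [1 0 1 2 1 2 1 0 1 2 1 2 1 0 1 0 1 0]
  -> pairs=9 depth=2 groups=5 -> no
String 4 '(())(())(())': depth seq [1 2 1 0 1 2 1 0 1 2 1 0]
  -> pairs=6 depth=2 groups=3 -> no
String 5 '(()())()()((()))': depth seq [1 2 1 2 1 0 1 0 1 0 1 2 3 2 1 0]
  -> pairs=8 depth=3 groups=4 -> no
String 6 '((((((()))))))': depth seq [1 2 3 4 5 6 7 6 5 4 3 2 1 0]
  -> pairs=7 depth=7 groups=1 -> yes

Answer: no no no no no yes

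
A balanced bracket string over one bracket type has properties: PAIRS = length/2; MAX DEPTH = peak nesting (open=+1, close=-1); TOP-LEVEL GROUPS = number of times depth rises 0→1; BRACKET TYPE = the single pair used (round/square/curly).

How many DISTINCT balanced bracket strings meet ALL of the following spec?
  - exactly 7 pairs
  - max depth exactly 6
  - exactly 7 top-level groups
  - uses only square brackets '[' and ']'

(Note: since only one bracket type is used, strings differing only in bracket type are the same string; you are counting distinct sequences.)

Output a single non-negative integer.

Answer: 0

Derivation:
Spec: pairs=7 depth=6 groups=7
Count(depth <= 6) = 1
Count(depth <= 5) = 1
Count(depth == 6) = 1 - 1 = 0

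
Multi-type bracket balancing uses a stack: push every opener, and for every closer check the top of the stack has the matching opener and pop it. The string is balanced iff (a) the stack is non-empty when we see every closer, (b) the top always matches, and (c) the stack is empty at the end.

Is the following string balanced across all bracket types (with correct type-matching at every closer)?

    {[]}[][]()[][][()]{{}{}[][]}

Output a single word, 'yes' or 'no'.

Answer: yes

Derivation:
pos 0: push '{'; stack = {
pos 1: push '['; stack = {[
pos 2: ']' matches '['; pop; stack = {
pos 3: '}' matches '{'; pop; stack = (empty)
pos 4: push '['; stack = [
pos 5: ']' matches '['; pop; stack = (empty)
pos 6: push '['; stack = [
pos 7: ']' matches '['; pop; stack = (empty)
pos 8: push '('; stack = (
pos 9: ')' matches '('; pop; stack = (empty)
pos 10: push '['; stack = [
pos 11: ']' matches '['; pop; stack = (empty)
pos 12: push '['; stack = [
pos 13: ']' matches '['; pop; stack = (empty)
pos 14: push '['; stack = [
pos 15: push '('; stack = [(
pos 16: ')' matches '('; pop; stack = [
pos 17: ']' matches '['; pop; stack = (empty)
pos 18: push '{'; stack = {
pos 19: push '{'; stack = {{
pos 20: '}' matches '{'; pop; stack = {
pos 21: push '{'; stack = {{
pos 22: '}' matches '{'; pop; stack = {
pos 23: push '['; stack = {[
pos 24: ']' matches '['; pop; stack = {
pos 25: push '['; stack = {[
pos 26: ']' matches '['; pop; stack = {
pos 27: '}' matches '{'; pop; stack = (empty)
end: stack empty → VALID
Verdict: properly nested → yes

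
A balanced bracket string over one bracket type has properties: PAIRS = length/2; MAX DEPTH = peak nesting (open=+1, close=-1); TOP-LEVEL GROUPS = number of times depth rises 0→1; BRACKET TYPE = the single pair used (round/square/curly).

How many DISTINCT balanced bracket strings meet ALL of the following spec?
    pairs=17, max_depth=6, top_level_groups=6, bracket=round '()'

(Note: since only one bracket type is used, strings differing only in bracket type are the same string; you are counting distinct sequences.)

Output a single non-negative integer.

Answer: 620916

Derivation:
Spec: pairs=17 depth=6 groups=6
Count(depth <= 6) = 4310280
Count(depth <= 5) = 3689364
Count(depth == 6) = 4310280 - 3689364 = 620916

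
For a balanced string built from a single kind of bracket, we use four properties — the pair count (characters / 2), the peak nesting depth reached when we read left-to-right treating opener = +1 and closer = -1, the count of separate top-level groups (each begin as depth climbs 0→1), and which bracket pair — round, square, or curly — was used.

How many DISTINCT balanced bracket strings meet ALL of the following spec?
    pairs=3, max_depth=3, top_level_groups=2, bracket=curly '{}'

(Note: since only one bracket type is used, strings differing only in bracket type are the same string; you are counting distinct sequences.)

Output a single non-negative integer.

Answer: 0

Derivation:
Spec: pairs=3 depth=3 groups=2
Count(depth <= 3) = 2
Count(depth <= 2) = 2
Count(depth == 3) = 2 - 2 = 0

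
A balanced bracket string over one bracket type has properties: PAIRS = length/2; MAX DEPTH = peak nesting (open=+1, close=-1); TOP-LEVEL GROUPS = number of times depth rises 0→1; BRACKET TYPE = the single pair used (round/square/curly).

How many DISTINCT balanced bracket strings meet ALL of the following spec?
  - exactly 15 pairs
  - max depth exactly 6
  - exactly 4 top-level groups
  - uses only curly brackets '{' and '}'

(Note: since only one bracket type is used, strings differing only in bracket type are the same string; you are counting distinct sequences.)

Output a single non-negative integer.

Answer: 213312

Derivation:
Spec: pairs=15 depth=6 groups=4
Count(depth <= 6) = 1068120
Count(depth <= 5) = 854808
Count(depth == 6) = 1068120 - 854808 = 213312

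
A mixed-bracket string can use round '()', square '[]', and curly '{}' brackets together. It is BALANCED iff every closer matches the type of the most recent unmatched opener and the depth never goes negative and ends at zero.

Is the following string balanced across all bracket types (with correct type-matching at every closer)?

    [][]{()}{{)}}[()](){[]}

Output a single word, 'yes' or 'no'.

Answer: no

Derivation:
pos 0: push '['; stack = [
pos 1: ']' matches '['; pop; stack = (empty)
pos 2: push '['; stack = [
pos 3: ']' matches '['; pop; stack = (empty)
pos 4: push '{'; stack = {
pos 5: push '('; stack = {(
pos 6: ')' matches '('; pop; stack = {
pos 7: '}' matches '{'; pop; stack = (empty)
pos 8: push '{'; stack = {
pos 9: push '{'; stack = {{
pos 10: saw closer ')' but top of stack is '{' (expected '}') → INVALID
Verdict: type mismatch at position 10: ')' closes '{' → no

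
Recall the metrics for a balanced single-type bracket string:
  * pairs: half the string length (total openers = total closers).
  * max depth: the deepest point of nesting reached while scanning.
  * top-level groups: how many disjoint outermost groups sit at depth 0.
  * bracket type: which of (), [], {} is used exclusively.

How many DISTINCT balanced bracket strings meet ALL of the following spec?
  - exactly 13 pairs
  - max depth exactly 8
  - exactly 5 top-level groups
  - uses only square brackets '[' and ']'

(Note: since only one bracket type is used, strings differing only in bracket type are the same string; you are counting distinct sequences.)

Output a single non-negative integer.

Spec: pairs=13 depth=8 groups=5
Count(depth <= 8) = 48445
Count(depth <= 7) = 48360
Count(depth == 8) = 48445 - 48360 = 85

Answer: 85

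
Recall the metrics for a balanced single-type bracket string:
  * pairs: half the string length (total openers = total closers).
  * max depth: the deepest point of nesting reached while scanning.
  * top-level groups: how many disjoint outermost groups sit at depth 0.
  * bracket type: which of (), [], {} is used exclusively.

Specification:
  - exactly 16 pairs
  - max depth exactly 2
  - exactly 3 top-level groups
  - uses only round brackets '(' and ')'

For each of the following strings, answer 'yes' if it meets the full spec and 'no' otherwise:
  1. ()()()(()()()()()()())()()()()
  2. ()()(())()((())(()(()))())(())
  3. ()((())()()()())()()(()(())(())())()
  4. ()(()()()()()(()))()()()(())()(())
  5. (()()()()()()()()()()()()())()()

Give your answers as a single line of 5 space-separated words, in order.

String 1 '()()()(()()()()()()())()()()()': depth seq [1 0 1 0 1 0 1 2 1 2 1 2 1 2 1 2 1 2 1 2 1 0 1 0 1 0 1 0 1 0]
  -> pairs=15 depth=2 groups=8 -> no
String 2 '()()(())()((())(()(()))())(())': depth seq [1 0 1 0 1 2 1 0 1 0 1 2 3 2 1 2 3 2 3 4 3 2 1 2 1 0 1 2 1 0]
  -> pairs=15 depth=4 groups=6 -> no
String 3 '()((())()()()())()()(()(())(())())()': depth seq [1 0 1 2 3 2 1 2 1 2 1 2 1 2 1 0 1 0 1 0 1 2 1 2 3 2 1 2 3 2 1 2 1 0 1 0]
  -> pairs=18 depth=3 groups=6 -> no
String 4 '()(()()()()()(()))()()()(())()(())': depth seq [1 0 1 2 1 2 1 2 1 2 1 2 1 2 3 2 1 0 1 0 1 0 1 0 1 2 1 0 1 0 1 2 1 0]
  -> pairs=17 depth=3 groups=8 -> no
String 5 '(()()()()()()()()()()()()())()()': depth seq [1 2 1 2 1 2 1 2 1 2 1 2 1 2 1 2 1 2 1 2 1 2 1 2 1 2 1 0 1 0 1 0]
  -> pairs=16 depth=2 groups=3 -> yes

Answer: no no no no yes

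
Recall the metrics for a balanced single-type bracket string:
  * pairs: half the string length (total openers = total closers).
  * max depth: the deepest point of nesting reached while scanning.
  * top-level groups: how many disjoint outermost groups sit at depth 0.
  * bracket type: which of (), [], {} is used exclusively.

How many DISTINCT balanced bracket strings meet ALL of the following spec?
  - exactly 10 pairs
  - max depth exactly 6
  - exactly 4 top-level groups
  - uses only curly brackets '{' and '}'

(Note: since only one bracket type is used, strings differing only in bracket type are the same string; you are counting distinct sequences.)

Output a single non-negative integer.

Answer: 48

Derivation:
Spec: pairs=10 depth=6 groups=4
Count(depth <= 6) = 1998
Count(depth <= 5) = 1950
Count(depth == 6) = 1998 - 1950 = 48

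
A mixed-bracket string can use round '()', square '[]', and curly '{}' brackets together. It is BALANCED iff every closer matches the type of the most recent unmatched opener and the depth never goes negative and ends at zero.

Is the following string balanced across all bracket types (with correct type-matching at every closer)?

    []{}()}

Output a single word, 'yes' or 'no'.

Answer: no

Derivation:
pos 0: push '['; stack = [
pos 1: ']' matches '['; pop; stack = (empty)
pos 2: push '{'; stack = {
pos 3: '}' matches '{'; pop; stack = (empty)
pos 4: push '('; stack = (
pos 5: ')' matches '('; pop; stack = (empty)
pos 6: saw closer '}' but stack is empty → INVALID
Verdict: unmatched closer '}' at position 6 → no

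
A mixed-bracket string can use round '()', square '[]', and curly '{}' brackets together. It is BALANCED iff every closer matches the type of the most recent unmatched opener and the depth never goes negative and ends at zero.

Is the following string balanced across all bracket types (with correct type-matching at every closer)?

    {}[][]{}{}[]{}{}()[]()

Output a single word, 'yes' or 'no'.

pos 0: push '{'; stack = {
pos 1: '}' matches '{'; pop; stack = (empty)
pos 2: push '['; stack = [
pos 3: ']' matches '['; pop; stack = (empty)
pos 4: push '['; stack = [
pos 5: ']' matches '['; pop; stack = (empty)
pos 6: push '{'; stack = {
pos 7: '}' matches '{'; pop; stack = (empty)
pos 8: push '{'; stack = {
pos 9: '}' matches '{'; pop; stack = (empty)
pos 10: push '['; stack = [
pos 11: ']' matches '['; pop; stack = (empty)
pos 12: push '{'; stack = {
pos 13: '}' matches '{'; pop; stack = (empty)
pos 14: push '{'; stack = {
pos 15: '}' matches '{'; pop; stack = (empty)
pos 16: push '('; stack = (
pos 17: ')' matches '('; pop; stack = (empty)
pos 18: push '['; stack = [
pos 19: ']' matches '['; pop; stack = (empty)
pos 20: push '('; stack = (
pos 21: ')' matches '('; pop; stack = (empty)
end: stack empty → VALID
Verdict: properly nested → yes

Answer: yes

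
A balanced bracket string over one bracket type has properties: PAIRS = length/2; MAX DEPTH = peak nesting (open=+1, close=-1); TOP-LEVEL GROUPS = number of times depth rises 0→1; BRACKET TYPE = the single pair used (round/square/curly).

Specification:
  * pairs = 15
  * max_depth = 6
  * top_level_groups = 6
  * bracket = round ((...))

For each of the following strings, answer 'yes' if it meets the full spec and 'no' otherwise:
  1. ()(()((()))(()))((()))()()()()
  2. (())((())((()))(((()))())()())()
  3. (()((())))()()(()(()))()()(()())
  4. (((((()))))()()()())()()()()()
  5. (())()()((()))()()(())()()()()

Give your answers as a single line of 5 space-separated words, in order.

Answer: no no no yes no

Derivation:
String 1 '()(()((()))(()))((()))()()()()': depth seq [1 0 1 2 1 2 3 4 3 2 1 2 3 2 1 0 1 2 3 2 1 0 1 0 1 0 1 0 1 0]
  -> pairs=15 depth=4 groups=7 -> no
String 2 '(())((())((()))(((()))())()())()': depth seq [1 2 1 0 1 2 3 2 1 2 3 4 3 2 1 2 3 4 5 4 3 2 3 2 1 2 1 2 1 0 1 0]
  -> pairs=16 depth=5 groups=3 -> no
String 3 '(()((())))()()(()(()))()()(()())': depth seq [1 2 1 2 3 4 3 2 1 0 1 0 1 0 1 2 1 2 3 2 1 0 1 0 1 0 1 2 1 2 1 0]
  -> pairs=16 depth=4 groups=7 -> no
String 4 '(((((()))))()()()())()()()()()': depth seq [1 2 3 4 5 6 5 4 3 2 1 2 1 2 1 2 1 2 1 0 1 0 1 0 1 0 1 0 1 0]
  -> pairs=15 depth=6 groups=6 -> yes
String 5 '(())()()((()))()()(())()()()()': depth seq [1 2 1 0 1 0 1 0 1 2 3 2 1 0 1 0 1 0 1 2 1 0 1 0 1 0 1 0 1 0]
  -> pairs=15 depth=3 groups=11 -> no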